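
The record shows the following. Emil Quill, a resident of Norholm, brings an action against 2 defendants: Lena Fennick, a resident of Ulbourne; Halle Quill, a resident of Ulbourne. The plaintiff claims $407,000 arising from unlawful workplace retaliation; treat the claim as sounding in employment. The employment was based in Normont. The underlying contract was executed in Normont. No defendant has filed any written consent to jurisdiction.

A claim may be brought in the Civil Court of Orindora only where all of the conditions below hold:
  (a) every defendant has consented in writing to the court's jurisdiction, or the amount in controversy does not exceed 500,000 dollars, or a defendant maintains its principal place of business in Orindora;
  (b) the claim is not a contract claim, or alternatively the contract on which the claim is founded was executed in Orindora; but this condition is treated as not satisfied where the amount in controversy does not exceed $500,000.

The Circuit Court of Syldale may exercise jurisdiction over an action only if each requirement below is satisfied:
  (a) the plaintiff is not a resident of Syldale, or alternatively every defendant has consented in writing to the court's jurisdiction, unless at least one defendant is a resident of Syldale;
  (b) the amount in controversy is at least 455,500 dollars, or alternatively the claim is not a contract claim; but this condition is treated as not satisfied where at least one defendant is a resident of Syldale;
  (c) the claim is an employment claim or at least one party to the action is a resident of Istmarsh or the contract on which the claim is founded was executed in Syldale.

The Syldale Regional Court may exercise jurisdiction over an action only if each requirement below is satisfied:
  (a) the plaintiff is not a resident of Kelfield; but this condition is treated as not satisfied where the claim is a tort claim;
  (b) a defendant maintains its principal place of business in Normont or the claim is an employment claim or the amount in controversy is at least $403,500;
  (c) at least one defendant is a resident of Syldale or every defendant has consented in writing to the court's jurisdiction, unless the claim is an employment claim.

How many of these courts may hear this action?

The Civil Court of Orindora:
  (a) The amount in controversy is 407,000 dollars, within the 500,000 dollars ceiling, so this disjunct is met. Met.
  (b) The claim is an employment claim, not a contract claim, so this disjunct is met. However, the amount in controversy is 407,000 dollars, within the USD 500,000 ceiling, which falls within the stated exception and so defeats the condition. Condition not met.
  → At least one condition fails; no jurisdiction.
The Circuit Court of Syldale:
  (a) The plaintiff resides in Norholm, which is not Syldale, which satisfies one of the alternatives. Satisfied.
  (b) The claim is an employment claim, not a contract claim, which satisfies one of the alternatives. And the carve-out is inapplicable — no defendant resides in Syldale (they reside in Ulbourne, Ulbourne). Condition met.
  (c) The claim is an employment claim, which satisfies one of the alternatives. Met.
  → All conditions met; jurisdiction exists.
The Syldale Regional Court:
  (a) The plaintiff resides in Norholm, which is not Kelfield. The exception is not triggered, since the claim is an employment claim, not a tort claim. Condition met.
  (b) The claim is an employment claim, so this disjunct is met. Met.
  (c) No defendant resides in Syldale (they reside in Ulbourne, Ulbourne); no such written consent has been filed — every alternative fails. However, the claim is an employment claim, so the 'unless' proviso supplies this condition. Condition met.
  → The court has jurisdiction.
Courts with jurisdiction: the Circuit Court of Syldale, the Syldale Regional Court — 2 in total.

2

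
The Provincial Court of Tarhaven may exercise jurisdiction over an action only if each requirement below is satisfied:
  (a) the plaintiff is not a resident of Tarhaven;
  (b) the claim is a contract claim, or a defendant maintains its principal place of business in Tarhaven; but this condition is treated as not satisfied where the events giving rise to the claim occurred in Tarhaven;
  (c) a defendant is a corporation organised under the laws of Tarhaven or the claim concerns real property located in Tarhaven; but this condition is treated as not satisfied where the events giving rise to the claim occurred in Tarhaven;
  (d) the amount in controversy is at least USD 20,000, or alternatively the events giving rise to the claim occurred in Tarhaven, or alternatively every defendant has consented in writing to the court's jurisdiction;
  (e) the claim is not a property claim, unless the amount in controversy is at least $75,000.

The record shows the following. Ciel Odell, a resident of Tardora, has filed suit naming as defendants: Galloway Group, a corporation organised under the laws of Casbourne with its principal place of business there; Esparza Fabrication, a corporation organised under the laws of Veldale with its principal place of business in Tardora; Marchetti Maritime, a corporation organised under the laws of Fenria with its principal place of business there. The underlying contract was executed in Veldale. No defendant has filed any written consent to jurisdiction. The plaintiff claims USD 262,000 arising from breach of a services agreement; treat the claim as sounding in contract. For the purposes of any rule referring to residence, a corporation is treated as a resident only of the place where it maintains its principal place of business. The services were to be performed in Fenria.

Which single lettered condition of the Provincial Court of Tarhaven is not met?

The Provincial Court of Tarhaven:
  (a) The plaintiff resides in Tardora, which is not Tarhaven. Met.
  (b) The claim is a contract claim, which satisfies one of the alternatives. The exception is not triggered, since the operative events occurred in Fenria, not Tarhaven. Met.
  (c) The corporate defendant(s) are organised in Casbourne, Fenria, Veldale, not Tarhaven; the claim does not concern real property — every alternative fails. Not met.
  (d) The amount in controversy is USD 262,000, which meets the USD 20,000 floor — that alternative is enough. Met.
  (e) The claim is a contract claim, not a property claim. Condition met.
Only condition (c) fails.

(c)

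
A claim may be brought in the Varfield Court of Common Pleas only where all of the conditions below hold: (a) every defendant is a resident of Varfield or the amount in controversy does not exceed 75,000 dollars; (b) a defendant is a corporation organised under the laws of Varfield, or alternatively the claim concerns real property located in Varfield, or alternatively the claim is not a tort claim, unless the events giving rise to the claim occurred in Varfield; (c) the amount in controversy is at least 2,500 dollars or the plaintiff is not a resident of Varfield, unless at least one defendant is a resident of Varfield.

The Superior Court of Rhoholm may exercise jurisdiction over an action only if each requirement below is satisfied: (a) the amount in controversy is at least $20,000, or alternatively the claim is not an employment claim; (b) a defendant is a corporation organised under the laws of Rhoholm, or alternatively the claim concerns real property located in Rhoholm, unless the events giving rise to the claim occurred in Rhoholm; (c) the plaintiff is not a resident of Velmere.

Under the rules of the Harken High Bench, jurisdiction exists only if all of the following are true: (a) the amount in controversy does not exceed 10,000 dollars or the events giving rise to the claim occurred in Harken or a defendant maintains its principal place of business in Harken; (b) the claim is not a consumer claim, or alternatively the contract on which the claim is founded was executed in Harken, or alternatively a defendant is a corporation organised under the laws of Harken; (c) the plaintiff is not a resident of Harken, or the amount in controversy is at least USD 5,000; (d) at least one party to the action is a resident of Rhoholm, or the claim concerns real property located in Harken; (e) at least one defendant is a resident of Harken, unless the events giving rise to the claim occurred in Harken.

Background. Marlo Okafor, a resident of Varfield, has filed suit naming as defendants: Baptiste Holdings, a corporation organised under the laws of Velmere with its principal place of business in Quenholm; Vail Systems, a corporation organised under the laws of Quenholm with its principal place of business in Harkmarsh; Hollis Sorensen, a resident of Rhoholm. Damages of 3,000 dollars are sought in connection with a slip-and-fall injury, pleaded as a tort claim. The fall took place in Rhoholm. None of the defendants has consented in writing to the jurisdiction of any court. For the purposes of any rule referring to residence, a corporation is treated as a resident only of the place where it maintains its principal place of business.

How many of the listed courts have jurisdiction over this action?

1

The Varfield Court of Common Pleas:
  (a) The amount in controversy is USD 3,000, within the USD 75,000 ceiling, which satisfies one of the alternatives. Met.
  (b) The corporate defendant(s) are organised in Quenholm, Velmere, not Varfield; the claim does not concern real property; the claim is a tort claim — no alternative holds. And the operative events occurred in Rhoholm, not Varfield, so the proviso does not save it. Not satisfied.
  (c) The amount in controversy is 3,000 dollars, which meets the 2,500 dollars floor, which satisfies one of the alternatives. Met.
  → The court lacks jurisdiction.
The Superior Court of Rhoholm:
  (a) The claim is a tort claim, not an employment claim, which satisfies one of the alternatives. Satisfied.
  (b) The corporate defendant(s) are organised in Quenholm, Velmere, not Rhoholm; the claim does not concern real property — no alternative holds. The proviso rescues it, though: the operative events occurred in Rhoholm. Satisfied.
  (c) The plaintiff resides in Varfield, which is not Velmere. Satisfied.
  → Every requirement is satisfied — jurisdiction.
The Harken High Bench:
  (a) The amount in controversy is $3,000, within the USD 10,000 ceiling, so this disjunct is met. Satisfied.
  (b) The claim is a tort claim, not a consumer claim, which satisfies one of the alternatives. Condition met.
  (c) The plaintiff resides in Varfield, which is not Harken — that alternative is enough. Satisfied.
  (d) Hollis Sorensen resides in Rhoholm, which satisfies one of the alternatives. Met.
  (e) No defendant resides in Harken (they reside in Quenholm, Harkmarsh, Rhoholm). The proviso offers no rescue either, since the operative events occurred in Rhoholm, not Harken. Fails.
  → No jurisdiction.
Courts with jurisdiction: the Superior Court of Rhoholm — 1 in total.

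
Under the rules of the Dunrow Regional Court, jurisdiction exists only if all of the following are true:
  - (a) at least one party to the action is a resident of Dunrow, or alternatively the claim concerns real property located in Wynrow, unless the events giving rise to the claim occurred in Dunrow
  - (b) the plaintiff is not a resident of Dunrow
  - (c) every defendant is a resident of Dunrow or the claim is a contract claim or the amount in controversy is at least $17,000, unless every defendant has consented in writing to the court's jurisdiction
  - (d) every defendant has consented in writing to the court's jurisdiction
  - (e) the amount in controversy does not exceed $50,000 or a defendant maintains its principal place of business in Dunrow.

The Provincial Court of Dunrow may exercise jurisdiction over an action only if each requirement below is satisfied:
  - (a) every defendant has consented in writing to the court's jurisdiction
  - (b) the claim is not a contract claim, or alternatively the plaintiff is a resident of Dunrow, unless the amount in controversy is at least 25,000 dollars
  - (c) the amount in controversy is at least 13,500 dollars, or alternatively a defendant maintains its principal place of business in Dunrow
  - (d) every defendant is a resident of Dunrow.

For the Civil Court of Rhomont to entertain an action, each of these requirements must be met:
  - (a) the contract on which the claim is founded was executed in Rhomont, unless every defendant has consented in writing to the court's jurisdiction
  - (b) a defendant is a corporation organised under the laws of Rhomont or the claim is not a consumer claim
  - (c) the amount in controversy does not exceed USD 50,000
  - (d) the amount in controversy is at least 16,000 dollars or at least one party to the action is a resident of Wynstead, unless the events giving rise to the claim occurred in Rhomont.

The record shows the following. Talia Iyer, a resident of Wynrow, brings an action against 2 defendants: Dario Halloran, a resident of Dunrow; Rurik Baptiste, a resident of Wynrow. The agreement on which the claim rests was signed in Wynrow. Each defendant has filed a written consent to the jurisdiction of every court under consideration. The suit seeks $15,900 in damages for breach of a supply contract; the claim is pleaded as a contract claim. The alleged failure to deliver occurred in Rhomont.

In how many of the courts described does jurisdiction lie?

2

The Dunrow Regional Court:
  (a) Dario Halloran resides in Dunrow, which satisfies one of the alternatives. Satisfied.
  (b) The plaintiff resides in Wynrow, which is not Dunrow. Met.
  (c) The claim is a contract claim — that alternative is enough. Condition met.
  (d) Every defendant has filed written consent. Satisfied.
  (e) The amount in controversy is USD 15,900, within the 50,000 dollars ceiling, so one alternative holds. Condition met.
  → All conditions met; jurisdiction exists.
The Provincial Court of Dunrow:
  (a) Every defendant has filed written consent. Condition met.
  (b) The claim is a contract claim; the plaintiff resides in Wynrow, not Dunrow — no alternative holds. Nor does the 'unless' clause help: the amount in controversy is $15,900, below the 25,000 dollars floor. Not met.
  (c) The amount in controversy is USD 15,900, which meets the USD 13,500 floor, so this disjunct is met. Satisfied.
  (d) The defendants reside as follows — Dario Halloran in Dunrow, Rurik Baptiste in Wynrow — not all in Dunrow. Not satisfied.
  → At least one condition fails; no jurisdiction.
The Civil Court of Rhomont:
  (a) The contract was executed in Wynrow, not Rhomont. However, every defendant has filed written consent, so the 'unless' proviso supplies this condition. Satisfied.
  (b) The claim is a contract claim, not a consumer claim, which satisfies one of the alternatives. Condition met.
  (c) The amount in controversy is $15,900, within the 50,000 dollars ceiling. Satisfied.
  (d) The amount in controversy is USD 15,900, below the $16,000 floor; no party resides in Wynstead — no alternative holds. However, the operative events occurred in Rhomont, so the 'unless' proviso supplies this condition. Met.
  → Every requirement is satisfied — jurisdiction.
Courts with jurisdiction: the Dunrow Regional Court, the Civil Court of Rhomont — 2 in total.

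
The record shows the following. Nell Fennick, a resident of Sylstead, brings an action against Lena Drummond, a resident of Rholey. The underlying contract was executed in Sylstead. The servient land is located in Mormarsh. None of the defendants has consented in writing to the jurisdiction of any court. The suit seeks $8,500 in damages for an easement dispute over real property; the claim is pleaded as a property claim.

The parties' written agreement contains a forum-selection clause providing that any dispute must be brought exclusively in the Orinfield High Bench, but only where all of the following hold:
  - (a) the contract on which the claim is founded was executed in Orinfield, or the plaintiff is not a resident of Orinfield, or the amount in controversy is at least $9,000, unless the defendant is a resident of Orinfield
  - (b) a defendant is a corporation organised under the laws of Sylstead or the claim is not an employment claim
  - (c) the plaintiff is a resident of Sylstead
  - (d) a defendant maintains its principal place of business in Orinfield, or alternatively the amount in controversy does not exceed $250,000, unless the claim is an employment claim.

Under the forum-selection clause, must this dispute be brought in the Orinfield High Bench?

The Orinfield High Bench:
  (a) The plaintiff resides in Sylstead, which is not Orinfield, so one alternative holds. Met.
  (b) The claim is a property claim, not an employment claim — that alternative is enough. Satisfied.
  (c) The plaintiff resides in Sylstead. Satisfied.
  (d) The amount in controversy is $8,500, within the $250,000 ceiling, so this disjunct is met. Met.
  → The clause applies.

Yes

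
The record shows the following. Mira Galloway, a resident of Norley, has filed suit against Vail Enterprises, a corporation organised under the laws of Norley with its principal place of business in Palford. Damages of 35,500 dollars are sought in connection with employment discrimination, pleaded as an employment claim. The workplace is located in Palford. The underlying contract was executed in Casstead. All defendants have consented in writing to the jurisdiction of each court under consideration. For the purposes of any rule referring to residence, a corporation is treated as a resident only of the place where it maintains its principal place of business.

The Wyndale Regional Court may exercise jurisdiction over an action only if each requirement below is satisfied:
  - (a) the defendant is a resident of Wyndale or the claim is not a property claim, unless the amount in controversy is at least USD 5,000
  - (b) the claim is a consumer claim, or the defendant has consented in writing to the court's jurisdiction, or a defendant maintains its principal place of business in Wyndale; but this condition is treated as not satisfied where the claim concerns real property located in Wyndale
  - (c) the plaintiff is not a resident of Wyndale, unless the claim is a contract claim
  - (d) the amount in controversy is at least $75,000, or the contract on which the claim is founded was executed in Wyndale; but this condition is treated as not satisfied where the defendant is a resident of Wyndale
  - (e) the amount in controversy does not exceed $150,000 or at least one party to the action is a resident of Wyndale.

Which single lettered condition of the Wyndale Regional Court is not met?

The Wyndale Regional Court:
  (a) The claim is an employment claim, not a property claim, so this disjunct is met. Condition met.
  (b) Every defendant has filed written consent — that alternative is enough. The carve-out does not apply: the claim does not concern real property. Condition met.
  (c) The plaintiff resides in Norley, which is not Wyndale. Satisfied.
  (d) The amount in controversy is $35,500, below the 75,000 dollars floor; the contract was executed in Casstead, not Wyndale — every alternative fails. Fails.
  (e) The amount in controversy is USD 35,500, within the USD 150,000 ceiling, which satisfies one of the alternatives. Condition met.
Only condition (d) fails.

(d)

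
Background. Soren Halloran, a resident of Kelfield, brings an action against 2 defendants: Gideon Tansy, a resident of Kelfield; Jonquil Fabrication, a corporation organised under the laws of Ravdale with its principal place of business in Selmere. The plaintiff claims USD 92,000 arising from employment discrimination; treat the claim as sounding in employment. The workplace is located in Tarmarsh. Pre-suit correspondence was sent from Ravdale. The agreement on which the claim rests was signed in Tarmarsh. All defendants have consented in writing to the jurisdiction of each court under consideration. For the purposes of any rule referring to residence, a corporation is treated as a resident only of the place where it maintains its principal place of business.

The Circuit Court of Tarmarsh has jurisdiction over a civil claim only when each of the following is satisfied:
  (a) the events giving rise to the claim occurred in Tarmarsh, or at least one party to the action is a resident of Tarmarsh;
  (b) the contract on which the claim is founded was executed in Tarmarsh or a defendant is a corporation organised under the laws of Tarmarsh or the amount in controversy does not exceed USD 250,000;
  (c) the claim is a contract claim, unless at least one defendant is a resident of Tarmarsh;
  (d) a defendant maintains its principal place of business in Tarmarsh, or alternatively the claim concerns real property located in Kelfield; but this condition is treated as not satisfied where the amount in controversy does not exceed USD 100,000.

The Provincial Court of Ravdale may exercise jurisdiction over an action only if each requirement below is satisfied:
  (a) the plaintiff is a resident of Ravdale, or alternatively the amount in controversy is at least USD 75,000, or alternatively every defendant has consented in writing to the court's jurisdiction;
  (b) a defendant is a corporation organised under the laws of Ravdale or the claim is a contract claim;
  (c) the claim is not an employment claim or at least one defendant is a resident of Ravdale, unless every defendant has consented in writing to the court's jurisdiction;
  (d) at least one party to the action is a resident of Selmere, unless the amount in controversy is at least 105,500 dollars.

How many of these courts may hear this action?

The Circuit Court of Tarmarsh:
  (a) The operative events occurred in Tarmarsh, which satisfies one of the alternatives. Condition met.
  (b) The contract was executed in Tarmarsh, so this disjunct is met. Met.
  (c) The claim is an employment claim, not a contract claim. The proviso offers no rescue either, since no defendant resides in Tarmarsh (they reside in Kelfield, Selmere). Fails.
  (d) The corporate defendant(s) have their principal place of business in Selmere, not Tarmarsh; the claim does not concern real property — no alternative holds. Not satisfied.
  → Not every requirement is met — no jurisdiction.
The Provincial Court of Ravdale:
  (a) The amount in controversy is 92,000 dollars, which meets the $75,000 floor — that alternative is enough. Met.
  (b) Jonquil Fabrication is organised under the laws of Ravdale — that alternative is enough. Condition met.
  (c) The claim is an employment claim; no defendant resides in Ravdale (they reside in Kelfield, Selmere) — every alternative fails. But every defendant has filed written consent, and the 'unless' clause therefore excuses the requirement. Condition met.
  (d) Jonquil Fabrication resides in Selmere. Satisfied.
  → All conditions met; jurisdiction exists.
Courts with jurisdiction: the Provincial Court of Ravdale — 1 in total.

1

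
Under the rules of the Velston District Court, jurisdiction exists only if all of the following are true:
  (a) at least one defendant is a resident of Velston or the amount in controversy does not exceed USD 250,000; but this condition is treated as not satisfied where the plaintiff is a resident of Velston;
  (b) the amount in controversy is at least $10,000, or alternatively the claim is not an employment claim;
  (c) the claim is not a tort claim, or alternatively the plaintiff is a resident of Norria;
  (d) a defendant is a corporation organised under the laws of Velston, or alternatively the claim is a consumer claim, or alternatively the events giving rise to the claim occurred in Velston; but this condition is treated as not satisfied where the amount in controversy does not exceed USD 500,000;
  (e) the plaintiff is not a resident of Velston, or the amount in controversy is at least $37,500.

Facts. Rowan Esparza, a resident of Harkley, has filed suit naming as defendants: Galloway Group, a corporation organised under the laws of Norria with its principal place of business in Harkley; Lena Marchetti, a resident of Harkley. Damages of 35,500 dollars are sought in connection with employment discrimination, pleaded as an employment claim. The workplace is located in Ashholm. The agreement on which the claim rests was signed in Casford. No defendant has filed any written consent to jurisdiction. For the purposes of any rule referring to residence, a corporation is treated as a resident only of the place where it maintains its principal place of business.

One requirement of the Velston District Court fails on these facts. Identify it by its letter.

(d)

The Velston District Court:
  (a) The amount in controversy is $35,500, within the $250,000 ceiling — that alternative is enough. The carve-out does not apply: the plaintiff resides in Harkley, not Velston. Met.
  (b) The amount in controversy is $35,500, which meets the USD 10,000 floor — that alternative is enough. Met.
  (c) The claim is an employment claim, not a tort claim, so one alternative holds. Met.
  (d) The corporate defendant(s) are organised in Norria, not Velston; the claim is an employment claim, not a consumer claim; the operative events occurred in Ashholm, not Velston — none of the alternatives is met. Not satisfied.
  (e) The plaintiff resides in Harkley, which is not Velston, so this disjunct is met. Satisfied.
Only condition (d) fails.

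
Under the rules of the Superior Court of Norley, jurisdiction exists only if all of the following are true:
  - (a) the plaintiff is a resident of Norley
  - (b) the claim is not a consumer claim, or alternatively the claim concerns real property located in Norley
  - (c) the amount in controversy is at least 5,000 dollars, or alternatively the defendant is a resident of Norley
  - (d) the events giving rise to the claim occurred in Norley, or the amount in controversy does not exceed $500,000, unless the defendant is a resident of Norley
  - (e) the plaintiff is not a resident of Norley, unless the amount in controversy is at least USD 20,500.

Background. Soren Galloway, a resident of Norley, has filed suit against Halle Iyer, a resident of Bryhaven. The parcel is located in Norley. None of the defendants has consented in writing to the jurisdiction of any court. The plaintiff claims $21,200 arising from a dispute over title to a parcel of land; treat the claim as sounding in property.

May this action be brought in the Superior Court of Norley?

The Superior Court of Norley:
  (a) The plaintiff resides in Norley. Met.
  (b) The claim is a property claim, not a consumer claim, so one alternative holds. Met.
  (c) The amount in controversy is $21,200, which meets the 5,000 dollars floor, so this disjunct is met. Met.
  (d) The operative events occurred in Norley — that alternative is enough. Satisfied.
  (e) The plaintiff resides in Norley. However, the amount in controversy is $21,200, which meets the 20,500 dollars floor, so the 'unless' proviso supplies this condition. Satisfied.
  → Every requirement is satisfied — jurisdiction.

Yes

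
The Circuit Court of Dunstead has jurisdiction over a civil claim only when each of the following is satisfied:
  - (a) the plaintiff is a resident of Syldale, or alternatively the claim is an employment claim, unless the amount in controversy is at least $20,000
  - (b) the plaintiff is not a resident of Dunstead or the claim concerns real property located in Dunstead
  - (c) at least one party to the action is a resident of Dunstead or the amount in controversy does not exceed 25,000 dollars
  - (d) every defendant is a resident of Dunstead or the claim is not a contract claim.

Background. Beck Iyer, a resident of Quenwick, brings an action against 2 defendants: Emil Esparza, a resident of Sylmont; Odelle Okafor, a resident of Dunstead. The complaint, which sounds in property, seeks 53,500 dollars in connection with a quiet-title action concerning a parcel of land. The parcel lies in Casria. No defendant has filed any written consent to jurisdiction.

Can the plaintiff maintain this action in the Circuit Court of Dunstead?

The Circuit Court of Dunstead:
  (a) The plaintiff resides in Quenwick, not Syldale; the claim is a property claim, not an employment claim — no alternative holds. The proviso rescues it, though: the amount in controversy is 53,500 dollars, which meets the 20,000 dollars floor. Condition met.
  (b) The plaintiff resides in Quenwick, which is not Dunstead, which satisfies one of the alternatives. Condition met.
  (c) Odelle Okafor resides in Dunstead, so this disjunct is met. Satisfied.
  (d) The claim is a property claim, not a contract claim, which satisfies one of the alternatives. Condition met.
  → Every requirement is satisfied — jurisdiction.

Yes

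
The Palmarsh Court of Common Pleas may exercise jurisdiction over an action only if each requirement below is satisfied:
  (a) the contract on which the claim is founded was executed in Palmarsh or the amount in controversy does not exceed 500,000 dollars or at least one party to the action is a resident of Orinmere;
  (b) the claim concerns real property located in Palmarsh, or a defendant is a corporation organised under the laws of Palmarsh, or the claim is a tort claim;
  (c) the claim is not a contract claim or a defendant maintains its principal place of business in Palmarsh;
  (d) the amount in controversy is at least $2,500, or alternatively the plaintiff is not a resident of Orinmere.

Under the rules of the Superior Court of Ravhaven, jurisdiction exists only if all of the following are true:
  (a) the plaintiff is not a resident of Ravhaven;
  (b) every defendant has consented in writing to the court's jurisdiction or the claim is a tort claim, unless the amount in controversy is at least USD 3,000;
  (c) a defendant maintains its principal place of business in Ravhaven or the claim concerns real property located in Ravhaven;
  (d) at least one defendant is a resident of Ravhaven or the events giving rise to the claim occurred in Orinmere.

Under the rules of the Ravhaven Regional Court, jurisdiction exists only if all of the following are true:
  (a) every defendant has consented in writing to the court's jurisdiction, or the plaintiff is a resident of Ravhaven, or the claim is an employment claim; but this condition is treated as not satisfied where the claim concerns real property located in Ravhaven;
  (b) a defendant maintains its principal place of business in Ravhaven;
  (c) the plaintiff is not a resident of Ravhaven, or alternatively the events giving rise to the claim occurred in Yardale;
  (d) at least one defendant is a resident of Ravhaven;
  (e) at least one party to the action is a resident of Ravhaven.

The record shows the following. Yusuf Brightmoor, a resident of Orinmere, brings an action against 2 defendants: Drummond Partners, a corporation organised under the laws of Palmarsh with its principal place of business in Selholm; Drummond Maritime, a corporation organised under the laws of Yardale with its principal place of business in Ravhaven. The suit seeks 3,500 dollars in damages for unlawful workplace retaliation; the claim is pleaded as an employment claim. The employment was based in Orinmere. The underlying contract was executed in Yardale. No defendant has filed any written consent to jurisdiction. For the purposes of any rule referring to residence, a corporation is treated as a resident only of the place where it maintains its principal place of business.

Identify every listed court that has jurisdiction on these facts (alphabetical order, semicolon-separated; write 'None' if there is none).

the Palmarsh Court of Common Pleas; the Ravhaven Regional Court; the Superior Court of Ravhaven

The Palmarsh Court of Common Pleas:
  (a) The amount in controversy is 3,500 dollars, within the $500,000 ceiling, so one alternative holds. Condition met.
  (b) Drummond Partners is organised under the laws of Palmarsh, so this disjunct is met. Condition met.
  (c) The claim is an employment claim, not a contract claim, so one alternative holds. Met.
  (d) The amount in controversy is USD 3,500, which meets the $2,500 floor, so this disjunct is met. Satisfied.
  → Jurisdiction lies.
The Superior Court of Ravhaven:
  (a) The plaintiff resides in Orinmere, which is not Ravhaven. Met.
  (b) No such written consent has been filed; the claim is an employment claim, not a tort claim — none of the alternatives is met. But the amount in controversy is $3,500, which meets the USD 3,000 floor, and the 'unless' clause therefore excuses the requirement. Met.
  (c) Drummond Maritime has its principal place of business in Ravhaven, so one alternative holds. Satisfied.
  (d) Drummond Maritime resides in Ravhaven, so this disjunct is met. Met.
  → Every requirement is satisfied — jurisdiction.
The Ravhaven Regional Court:
  (a) The claim is an employment claim, so one alternative holds. And the carve-out is inapplicable — the claim does not concern real property. Met.
  (b) Drummond Maritime has its principal place of business in Ravhaven. Condition met.
  (c) The plaintiff resides in Orinmere, which is not Ravhaven, so this disjunct is met. Condition met.
  (d) Drummond Maritime resides in Ravhaven. Met.
  (e) Drummond Maritime resides in Ravhaven. Condition met.
  → Every requirement is satisfied — jurisdiction.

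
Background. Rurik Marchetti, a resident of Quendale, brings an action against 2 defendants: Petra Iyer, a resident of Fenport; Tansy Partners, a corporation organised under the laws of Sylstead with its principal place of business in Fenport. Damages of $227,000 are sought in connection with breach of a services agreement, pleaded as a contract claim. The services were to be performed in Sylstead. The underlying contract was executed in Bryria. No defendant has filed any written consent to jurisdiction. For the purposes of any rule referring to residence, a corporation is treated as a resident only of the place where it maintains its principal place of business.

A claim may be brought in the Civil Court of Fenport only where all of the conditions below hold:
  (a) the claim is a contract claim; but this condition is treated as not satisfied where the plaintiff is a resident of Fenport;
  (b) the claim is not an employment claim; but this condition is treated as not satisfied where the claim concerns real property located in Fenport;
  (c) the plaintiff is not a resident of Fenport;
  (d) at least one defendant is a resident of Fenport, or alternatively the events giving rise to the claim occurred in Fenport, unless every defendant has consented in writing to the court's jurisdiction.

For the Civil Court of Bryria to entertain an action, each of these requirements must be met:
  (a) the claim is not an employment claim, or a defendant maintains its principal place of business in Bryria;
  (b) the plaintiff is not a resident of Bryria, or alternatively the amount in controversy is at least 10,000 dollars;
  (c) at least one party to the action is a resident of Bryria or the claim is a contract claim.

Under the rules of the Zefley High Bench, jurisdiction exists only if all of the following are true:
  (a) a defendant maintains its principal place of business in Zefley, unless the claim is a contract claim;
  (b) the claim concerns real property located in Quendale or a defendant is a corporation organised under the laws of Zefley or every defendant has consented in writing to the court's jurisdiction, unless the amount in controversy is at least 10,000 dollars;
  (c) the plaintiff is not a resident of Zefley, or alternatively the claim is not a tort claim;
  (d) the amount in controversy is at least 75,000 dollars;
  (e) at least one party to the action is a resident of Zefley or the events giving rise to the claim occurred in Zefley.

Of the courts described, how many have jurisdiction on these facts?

The Civil Court of Fenport:
  (a) The claim is a contract claim. The carve-out does not apply: the plaintiff resides in Quendale, not Fenport. Condition met.
  (b) The claim is a contract claim, not an employment claim. The carve-out does not apply: the claim does not concern real property. Condition met.
  (c) The plaintiff resides in Quendale, which is not Fenport. Satisfied.
  (d) Petra Iyer resides in Fenport — that alternative is enough. Met.
  → Every requirement is satisfied — jurisdiction.
The Civil Court of Bryria:
  (a) The claim is a contract claim, not an employment claim — that alternative is enough. Satisfied.
  (b) The plaintiff resides in Quendale, which is not Bryria — that alternative is enough. Condition met.
  (c) The claim is a contract claim, which satisfies one of the alternatives. Satisfied.
  → The court has jurisdiction.
The Zefley High Bench:
  (a) The corporate defendant(s) have their principal place of business in Fenport, not Zefley. But the claim is a contract claim, and the 'unless' clause therefore excuses the requirement. Condition met.
  (b) The claim does not concern real property; the corporate defendant(s) are organised in Sylstead, not Zefley; no such written consent has been filed — none of the alternatives is met. However, the amount in controversy is USD 227,000, which meets the 10,000 dollars floor, so the 'unless' proviso supplies this condition. Met.
  (c) The plaintiff resides in Quendale, which is not Zefley, which satisfies one of the alternatives. Met.
  (d) The amount in controversy is 227,000 dollars, which meets the $75,000 floor. Satisfied.
  (e) No party resides in Zefley; the operative events occurred in Sylstead, not Zefley — every alternative fails. Not satisfied.
  → Not every requirement is met — no jurisdiction.
Courts with jurisdiction: the Civil Court of Fenport, the Civil Court of Bryria — 2 in total.

2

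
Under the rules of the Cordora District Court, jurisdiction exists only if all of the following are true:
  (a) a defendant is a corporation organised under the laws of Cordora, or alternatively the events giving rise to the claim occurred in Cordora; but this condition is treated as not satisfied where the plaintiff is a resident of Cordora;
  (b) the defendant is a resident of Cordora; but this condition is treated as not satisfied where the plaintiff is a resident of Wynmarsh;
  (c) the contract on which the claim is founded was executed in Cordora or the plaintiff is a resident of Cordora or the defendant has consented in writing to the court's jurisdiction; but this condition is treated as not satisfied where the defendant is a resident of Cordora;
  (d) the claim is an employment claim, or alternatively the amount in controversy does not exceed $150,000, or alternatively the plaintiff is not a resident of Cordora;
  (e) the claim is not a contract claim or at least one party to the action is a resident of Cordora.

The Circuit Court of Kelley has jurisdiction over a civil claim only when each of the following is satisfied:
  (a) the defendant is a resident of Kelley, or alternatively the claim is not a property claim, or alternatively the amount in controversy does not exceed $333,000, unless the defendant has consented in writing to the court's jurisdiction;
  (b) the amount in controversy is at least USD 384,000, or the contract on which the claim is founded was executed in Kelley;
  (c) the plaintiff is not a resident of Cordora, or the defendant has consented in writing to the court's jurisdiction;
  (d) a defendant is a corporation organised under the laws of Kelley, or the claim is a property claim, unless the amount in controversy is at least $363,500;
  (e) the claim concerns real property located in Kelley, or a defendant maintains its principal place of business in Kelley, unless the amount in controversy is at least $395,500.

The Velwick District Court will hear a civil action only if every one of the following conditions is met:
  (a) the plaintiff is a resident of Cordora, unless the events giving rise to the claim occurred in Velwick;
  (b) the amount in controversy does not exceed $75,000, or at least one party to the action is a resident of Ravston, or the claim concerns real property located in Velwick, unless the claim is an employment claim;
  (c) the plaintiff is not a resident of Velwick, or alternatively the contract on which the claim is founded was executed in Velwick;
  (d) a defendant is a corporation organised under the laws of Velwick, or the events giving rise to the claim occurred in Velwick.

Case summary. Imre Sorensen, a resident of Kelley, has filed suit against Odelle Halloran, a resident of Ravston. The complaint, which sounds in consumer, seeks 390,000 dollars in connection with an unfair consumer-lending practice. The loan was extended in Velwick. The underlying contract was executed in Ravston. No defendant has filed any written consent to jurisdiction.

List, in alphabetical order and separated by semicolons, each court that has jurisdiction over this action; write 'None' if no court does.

the Velwick District Court

The Cordora District Court:
  (a) No defendant is a corporation; the operative events occurred in Velwick, not Cordora — none of the alternatives is met. Not satisfied.
  (b) The defendant resides in Ravston, not Cordora. Not satisfied.
  (c) The contract was executed in Ravston, not Cordora; the plaintiff resides in Kelley, not Cordora; no such written consent has been filed — none of the alternatives is met. Condition not met.
  (d) The plaintiff resides in Kelley, which is not Cordora — that alternative is enough. Met.
  (e) The claim is a consumer claim, not a contract claim, so this disjunct is met. Met.
  → No jurisdiction.
The Circuit Court of Kelley:
  (a) The claim is a consumer claim, not a property claim, so this disjunct is met. Satisfied.
  (b) The amount in controversy is $390,000, which meets the 384,000 dollars floor, so one alternative holds. Condition met.
  (c) The plaintiff resides in Kelley, which is not Cordora — that alternative is enough. Met.
  (d) No defendant is a corporation; the claim is a consumer claim, not a property claim — every alternative fails. But the amount in controversy is 390,000 dollars, which meets the $363,500 floor, and the 'unless' clause therefore excuses the requirement. Satisfied.
  (e) The claim does not concern real property; no defendant is a corporation — every alternative fails. And the amount in controversy is USD 390,000, below the $395,500 floor, so the proviso does not save it. Condition not met.
  → No jurisdiction.
The Velwick District Court:
  (a) The plaintiff resides in Kelley, not Cordora. The proviso rescues it, though: the operative events occurred in Velwick. Satisfied.
  (b) Odelle Halloran resides in Ravston, so this disjunct is met. Met.
  (c) The plaintiff resides in Kelley, which is not Velwick, so this disjunct is met. Condition met.
  (d) The operative events occurred in Velwick, so this disjunct is met. Met.
  → The court has jurisdiction.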